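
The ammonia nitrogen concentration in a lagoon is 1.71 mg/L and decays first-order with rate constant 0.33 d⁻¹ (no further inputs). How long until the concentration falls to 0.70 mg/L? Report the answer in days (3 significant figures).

t = ln(C₀/C)/k = ln(1.71/0.70)/0.33 = 0.8932/0.33 = 2.707 d.

2.71 d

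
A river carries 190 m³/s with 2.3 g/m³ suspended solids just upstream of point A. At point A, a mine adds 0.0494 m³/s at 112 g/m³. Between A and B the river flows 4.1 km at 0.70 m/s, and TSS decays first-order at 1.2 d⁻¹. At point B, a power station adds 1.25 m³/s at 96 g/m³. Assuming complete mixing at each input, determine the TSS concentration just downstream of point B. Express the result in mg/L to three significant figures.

After input A: C = (190·2.3 + 0.0494·112) / 190 = 2.329 mg/L.
Over the 4.1 km reach to input B (t = 5857 s = 0.06779 d), decay gives C = 2.329·exp(−1.2·0.06779) = 2.147 mg/L.
After input B: C = (190·2.147 + 1.25·96) / 191.3 = 2.76 mg/L.

2.76 mg/L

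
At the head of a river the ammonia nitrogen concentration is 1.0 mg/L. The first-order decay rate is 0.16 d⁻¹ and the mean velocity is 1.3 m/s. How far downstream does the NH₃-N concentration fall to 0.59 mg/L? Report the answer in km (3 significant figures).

From C = C₀·e^(−kt), t = ln(C₀/C)/k = ln(1.0/0.59)/0.16 = 0.5276/0.16 = 3.298 d.
Distance = v·t = 1.3 m/s × 2.849e+05 s = 3.704e+05 m = 370.4 km.

370 km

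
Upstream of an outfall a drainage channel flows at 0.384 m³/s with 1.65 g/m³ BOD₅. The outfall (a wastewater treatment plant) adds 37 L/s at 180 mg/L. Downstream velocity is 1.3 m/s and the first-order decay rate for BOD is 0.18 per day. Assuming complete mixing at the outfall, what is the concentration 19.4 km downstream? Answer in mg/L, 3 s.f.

37 L/s = 0.037 m³/s.
After complete mixing, C₀ = (0.037·180 + 0.384·1.65) / 0.421 = 17.32 mg/L.
Travel time t = 1.94e+04 m / 1.3 m/s = 1.492e+04 s = 0.1727 d.
C = 17.32·exp(−0.18·0.1727) = 17.32·0.9694 = 16.79 mg/L.

16.8 mg/L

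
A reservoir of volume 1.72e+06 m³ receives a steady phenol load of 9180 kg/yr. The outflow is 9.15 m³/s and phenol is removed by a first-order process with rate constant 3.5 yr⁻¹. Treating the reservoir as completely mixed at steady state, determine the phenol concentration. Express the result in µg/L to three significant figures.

31.1 µg/L

Outflow Q = 9.15 m³/s × 3.156e+07 s/yr = 2.888e+08 m³/yr.
Steady-state CSTR mass balance: W = Q·C + k·V·C, so C = W/(Q + kV).
Q + kV = 2.888e+08 + 3.5·1.72e+06 = 2.948e+08 m³/yr.
C = 9180/2.948e+08 = 3.114e-05 kg/m³ = 0.03114 mg/L = 31.14 µg/L.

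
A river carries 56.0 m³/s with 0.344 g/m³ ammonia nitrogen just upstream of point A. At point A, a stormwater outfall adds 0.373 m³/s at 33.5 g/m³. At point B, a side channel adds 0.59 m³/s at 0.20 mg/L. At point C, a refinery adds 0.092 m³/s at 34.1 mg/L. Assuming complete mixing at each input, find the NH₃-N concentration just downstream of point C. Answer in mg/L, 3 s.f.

0.614 mg/L

After input A: C = (56·0.344 + 0.373·33.5) / 56.37 = 0.5634 mg/L.
After input B: C = (56.37·0.5634 + 0.59·0.2) / 56.96 = 0.5596 mg/L.
After input C: C = (56.96·0.5596 + 0.092·34.1) / 57.05 = 0.6137 mg/L.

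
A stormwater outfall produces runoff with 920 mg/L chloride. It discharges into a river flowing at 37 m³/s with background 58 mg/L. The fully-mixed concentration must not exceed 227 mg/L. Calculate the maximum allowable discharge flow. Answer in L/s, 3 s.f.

9020 L/s

Mass balance at complete mixing: C_std·(Q_w + Q_r) = Q_w·C_e + Q_r·C_b.
Rearranging, Q_w = Q_r·(C_std − C_b)/(C_e − C_std) = 37·(227 − 58) / (920 − 227) = 9.023 m³/s.
= 9023 L/s.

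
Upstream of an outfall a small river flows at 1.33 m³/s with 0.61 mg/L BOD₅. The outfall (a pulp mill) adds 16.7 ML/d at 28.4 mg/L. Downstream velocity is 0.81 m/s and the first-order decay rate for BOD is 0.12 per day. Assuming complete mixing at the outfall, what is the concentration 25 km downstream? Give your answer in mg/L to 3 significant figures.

16.7 ML/d = 0.1933 m³/s.
After complete mixing, C₀ = (0.1933·28.4 + 1.33·0.61) / 1.523 = 4.136 mg/L.
Travel time t = 2.5e+04 m / 0.81 m/s = 3.086e+04 s = 0.3572 d.
C = 4.136·exp(−0.12·0.3572) = 4.136·0.958 = 3.963 mg/L.

3.96 mg/L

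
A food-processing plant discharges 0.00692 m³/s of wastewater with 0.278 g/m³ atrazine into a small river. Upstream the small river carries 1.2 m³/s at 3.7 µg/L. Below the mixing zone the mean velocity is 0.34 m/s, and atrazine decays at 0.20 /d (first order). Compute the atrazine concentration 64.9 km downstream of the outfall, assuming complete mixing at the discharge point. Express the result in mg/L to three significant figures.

3.7 µg/L = 0.0037 mg/L.
After complete mixing, C₀ = (0.00692·0.278 + 1.2·0.0037) / 1.207 = 0.005273 mg/L.
Travel time t = 6.49e+04 m / 0.34 m/s = 1.909e+05 s = 2.209 d.
C = 0.005273·exp(−0.20·2.209) = 0.005273·0.6428 = 0.00339 mg/L.

0.00339 mg/L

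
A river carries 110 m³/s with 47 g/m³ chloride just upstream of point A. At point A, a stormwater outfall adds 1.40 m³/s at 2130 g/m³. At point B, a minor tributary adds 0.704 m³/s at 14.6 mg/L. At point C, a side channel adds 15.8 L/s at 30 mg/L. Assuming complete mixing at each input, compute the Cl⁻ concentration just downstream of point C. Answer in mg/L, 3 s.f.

After input A: C = (110·47 + 1.4·2130) / 111.4 = 73.18 mg/L.
After input B: C = (111.4·73.18 + 0.704·14.6) / 112.1 = 72.81 mg/L.
15.8 L/s = 0.0158 m³/s.
After input C: C = (112.1·72.81 + 0.0158·30) / 112.1 = 72.8 mg/L.

72.8 mg/L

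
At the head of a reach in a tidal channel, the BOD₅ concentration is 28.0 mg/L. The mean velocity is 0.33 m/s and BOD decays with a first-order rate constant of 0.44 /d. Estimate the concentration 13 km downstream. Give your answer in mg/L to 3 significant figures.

Travel time t = 13 km / 0.33 m/s = 1.3e+04/0.33 = 3.939e+04 s = 0.4559 d.
First-order decay: C = 28.0·exp(−0.44·0.4559) = 28.0·0.8182 = 22.91 mg/L.

22.9 mg/L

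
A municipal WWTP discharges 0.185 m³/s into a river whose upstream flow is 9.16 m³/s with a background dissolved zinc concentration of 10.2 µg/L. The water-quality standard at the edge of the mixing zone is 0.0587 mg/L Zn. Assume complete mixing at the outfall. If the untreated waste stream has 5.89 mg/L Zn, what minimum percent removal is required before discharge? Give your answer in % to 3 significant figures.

58.2 %

10.2 µg/L = 0.0102 mg/L.
Mass balance: 0.0587·9.345 = 0.185·Cₑ + 9.16·0.0102.
Cₑ = (0.5486 − 0.09343) / 0.185 = 2.46 mg/L.
Required removal = 1 − 2.46/5.89 = 58.23 %.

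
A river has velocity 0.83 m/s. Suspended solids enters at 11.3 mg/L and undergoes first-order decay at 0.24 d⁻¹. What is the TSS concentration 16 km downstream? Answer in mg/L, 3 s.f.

10.7 mg/L

Travel time t = 16 km / 0.83 m/s = 1.6e+04/0.83 = 1.928e+04 s = 0.2231 d.
First-order decay: C = 11.3·exp(−0.24·0.2231) = 11.3·0.9479 = 10.71 mg/L.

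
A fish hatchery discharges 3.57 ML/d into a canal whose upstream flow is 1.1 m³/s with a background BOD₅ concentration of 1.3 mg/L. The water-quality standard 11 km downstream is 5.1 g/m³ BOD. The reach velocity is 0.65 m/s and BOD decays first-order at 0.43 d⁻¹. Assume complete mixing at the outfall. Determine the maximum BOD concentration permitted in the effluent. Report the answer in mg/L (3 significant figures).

3.57 ML/d = 0.04132 m³/s.
Travel time to the compliance point: t = 1.1e+04/0.65 = 1.692e+04 s = 0.1959 d; decay factor exp(−0.43·0.1959) = 0.9192.
So the concentration just after mixing may be at most 5.1/0.9192 = 5.548 mg/L.
Mass balance: 5.548·1.141 = 0.04132·Cₑ + 1.1·1.3.
Cₑ = (6.332 − 1.43) / 0.04132 = 118.6 mg/L.

119 mg/L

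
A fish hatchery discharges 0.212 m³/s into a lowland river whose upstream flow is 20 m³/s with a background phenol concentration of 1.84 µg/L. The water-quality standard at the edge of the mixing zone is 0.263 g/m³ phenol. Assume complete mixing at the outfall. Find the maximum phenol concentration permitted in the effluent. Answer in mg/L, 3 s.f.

1.84 µg/L = 0.00184 mg/L.
Mass balance: 0.263·20.21 = 0.212·Cₑ + 20·0.00184.
Cₑ = (5.316 − 0.0368) / 0.212 = 24.9 mg/L.

24.9 mg/L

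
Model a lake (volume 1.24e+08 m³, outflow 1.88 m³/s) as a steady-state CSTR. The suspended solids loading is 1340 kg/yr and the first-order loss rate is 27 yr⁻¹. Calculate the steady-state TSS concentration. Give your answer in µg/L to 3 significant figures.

Outflow Q = 1.88 m³/s × 3.156e+07 s/yr = 5.933e+07 m³/yr.
Steady-state CSTR mass balance: W = Q·C + k·V·C, so C = W/(Q + kV).
Q + kV = 5.933e+07 + 27·1.24e+08 = 3.407e+09 m³/yr.
C = 1340/3.407e+09 = 3.933e-07 kg/m³ = 0.0003933 mg/L = 0.3933 µg/L.

0.393 µg/L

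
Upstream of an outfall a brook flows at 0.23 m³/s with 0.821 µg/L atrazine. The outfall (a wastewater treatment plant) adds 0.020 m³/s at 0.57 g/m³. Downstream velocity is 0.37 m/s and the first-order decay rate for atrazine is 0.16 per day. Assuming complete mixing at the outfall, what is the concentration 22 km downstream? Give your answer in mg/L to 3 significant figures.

0.821 µg/L = 0.000821 mg/L.
After complete mixing, C₀ = (0.02·0.57 + 0.23·0.000821) / 0.25 = 0.04636 mg/L.
Travel time t = 2.2e+04 m / 0.37 m/s = 5.946e+04 s = 0.6882 d.
C = 0.04636·exp(−0.16·0.6882) = 0.04636·0.8957 = 0.04152 mg/L.

0.0415 mg/L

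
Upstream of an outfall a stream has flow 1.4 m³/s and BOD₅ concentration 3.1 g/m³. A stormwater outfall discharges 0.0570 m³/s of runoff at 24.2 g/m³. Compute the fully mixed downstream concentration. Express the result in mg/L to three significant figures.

By mass balance at complete mixing, C = (0.057·24.2 + 1.4·3.1) / (0.057 + 1.4) = 5.719/1.457 = 3.925 mg/L.

3.93 mg/L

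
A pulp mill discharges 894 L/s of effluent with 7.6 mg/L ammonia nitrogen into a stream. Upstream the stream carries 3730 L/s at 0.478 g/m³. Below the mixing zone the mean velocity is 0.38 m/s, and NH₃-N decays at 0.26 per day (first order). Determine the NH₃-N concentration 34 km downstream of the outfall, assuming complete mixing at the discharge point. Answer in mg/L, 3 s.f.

1.42 mg/L

894 L/s = 0.894 m³/s.
3730 L/s = 3.73 m³/s.
After complete mixing, C₀ = (0.894·7.6 + 3.73·0.478) / 4.624 = 1.855 mg/L.
Travel time t = 3.4e+04 m / 0.38 m/s = 8.947e+04 s = 1.036 d.
C = 1.855·exp(−0.26·1.036) = 1.855·0.764 = 1.417 mg/L.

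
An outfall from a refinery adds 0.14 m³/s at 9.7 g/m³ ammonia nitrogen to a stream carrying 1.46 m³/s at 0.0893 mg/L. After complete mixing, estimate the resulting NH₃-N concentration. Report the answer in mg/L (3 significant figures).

0.930 mg/L

Conservation of mass across the mixing zone: C = (0.14·9.7 + 1.46·0.0893) / (0.14 + 1.46) = 1.488/1.6 = 0.9302 mg/L.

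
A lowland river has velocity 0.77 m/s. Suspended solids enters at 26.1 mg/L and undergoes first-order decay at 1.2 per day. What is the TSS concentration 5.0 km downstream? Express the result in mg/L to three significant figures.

23.8 mg/L

Travel time t = 5.0 km / 0.77 m/s = 5000/0.77 = 6494 s = 0.07516 d.
First-order decay: C = 26.1·exp(−1.2·0.07516) = 26.1·0.9138 = 23.85 mg/L.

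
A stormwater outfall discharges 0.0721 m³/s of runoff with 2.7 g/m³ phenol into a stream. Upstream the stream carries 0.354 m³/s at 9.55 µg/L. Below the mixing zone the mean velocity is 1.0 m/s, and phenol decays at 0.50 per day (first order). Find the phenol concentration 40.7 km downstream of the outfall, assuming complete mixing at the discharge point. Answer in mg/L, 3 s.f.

0.367 mg/L

9.55 µg/L = 0.00955 mg/L.
After complete mixing, C₀ = (0.0721·2.7 + 0.354·0.00955) / 0.4261 = 0.4648 mg/L.
Travel time t = 4.07e+04 m / 1.0 m/s = 4.07e+04 s = 0.4711 d.
C = 0.4648·exp(−0.50·0.4711) = 0.4648·0.7902 = 0.3673 mg/L.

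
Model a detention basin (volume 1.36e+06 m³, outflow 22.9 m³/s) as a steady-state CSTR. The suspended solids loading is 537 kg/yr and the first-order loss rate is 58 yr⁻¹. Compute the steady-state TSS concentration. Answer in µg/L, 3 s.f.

0.670 µg/L

Outflow Q = 22.9 m³/s × 3.156e+07 s/yr = 7.227e+08 m³/yr.
Steady-state CSTR mass balance: W = Q·C + k·V·C, so C = W/(Q + kV).
Q + kV = 7.227e+08 + 58·1.36e+06 = 8.015e+08 m³/yr.
C = 537/8.015e+08 = 6.7e-07 kg/m³ = 0.00067 mg/L = 0.67 µg/L.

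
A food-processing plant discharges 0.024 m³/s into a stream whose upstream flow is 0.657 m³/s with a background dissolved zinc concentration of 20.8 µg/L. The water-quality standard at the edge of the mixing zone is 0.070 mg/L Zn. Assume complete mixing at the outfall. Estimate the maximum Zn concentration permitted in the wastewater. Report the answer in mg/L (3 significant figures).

20.8 µg/L = 0.0208 mg/L.
Mass balance: 0.07·0.681 = 0.024·Cₑ + 0.657·0.0208.
Cₑ = (0.04767 − 0.01367) / 0.024 = 1.417 mg/L.

1.42 mg/L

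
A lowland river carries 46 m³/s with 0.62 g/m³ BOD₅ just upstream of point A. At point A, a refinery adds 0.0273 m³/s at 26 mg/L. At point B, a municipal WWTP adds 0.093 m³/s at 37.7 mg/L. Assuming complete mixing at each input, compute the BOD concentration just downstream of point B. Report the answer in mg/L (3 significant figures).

0.710 mg/L

After input A: C = (46·0.62 + 0.0273·26) / 46.03 = 0.6351 mg/L.
After input B: C = (46.03·0.6351 + 0.093·37.7) / 46.12 = 0.7098 mg/L.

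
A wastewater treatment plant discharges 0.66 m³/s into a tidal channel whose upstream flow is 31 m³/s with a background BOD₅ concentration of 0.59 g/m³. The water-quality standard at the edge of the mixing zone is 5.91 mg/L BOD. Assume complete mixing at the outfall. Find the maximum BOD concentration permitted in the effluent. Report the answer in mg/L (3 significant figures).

256 mg/L

Mass balance: 5.91·31.66 = 0.66·Cₑ + 31·0.59.
Cₑ = (187.1 − 18.29) / 0.66 = 255.8 mg/L.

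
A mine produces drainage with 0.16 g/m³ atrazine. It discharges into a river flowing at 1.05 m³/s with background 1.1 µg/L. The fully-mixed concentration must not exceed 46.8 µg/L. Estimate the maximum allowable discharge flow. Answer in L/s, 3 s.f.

1.1 µg/L = 0.0011 mg/L.
46.8 µg/L = 0.0468 mg/L.
Mass balance at complete mixing: C_std·(Q_w + Q_r) = Q_w·C_e + Q_r·C_b.
Rearranging, Q_w = Q_r·(C_std − C_b)/(C_e − C_std) = 1.05·(0.0468 − 0.0011) / (0.16 − 0.0468) = 0.4239 m³/s.
= 423.9 L/s.

424 L/s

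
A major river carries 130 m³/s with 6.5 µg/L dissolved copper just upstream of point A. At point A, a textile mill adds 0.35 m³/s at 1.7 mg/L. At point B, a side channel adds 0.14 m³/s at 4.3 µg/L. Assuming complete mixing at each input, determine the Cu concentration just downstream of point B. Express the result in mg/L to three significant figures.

6.5 µg/L = 0.0065 mg/L.
After input A: C = (130·0.0065 + 0.35·1.7) / 130.3 = 0.01105 mg/L.
4.3 µg/L = 0.0043 mg/L.
After input B: C = (130.3·0.01105 + 0.14·0.0043) / 130.5 = 0.01104 mg/L.

0.0110 mg/L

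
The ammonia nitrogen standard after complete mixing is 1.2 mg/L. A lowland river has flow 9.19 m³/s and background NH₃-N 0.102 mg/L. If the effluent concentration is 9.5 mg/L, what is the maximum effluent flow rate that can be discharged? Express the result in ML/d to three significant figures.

Mass balance at complete mixing: C_std·(Q_w + Q_r) = Q_w·C_e + Q_r·C_b.
Rearranging, Q_w = Q_r·(C_std − C_b)/(C_e − C_std) = 9.19·(1.2 − 0.102) / (9.5 − 1.2) = 1.216 m³/s.
= 105 ML/d.

105 ML/d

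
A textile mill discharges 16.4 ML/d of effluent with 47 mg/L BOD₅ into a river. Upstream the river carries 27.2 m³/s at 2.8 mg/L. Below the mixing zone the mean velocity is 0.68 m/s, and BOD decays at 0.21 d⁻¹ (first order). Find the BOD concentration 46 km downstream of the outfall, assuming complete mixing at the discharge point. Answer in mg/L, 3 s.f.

2.64 mg/L

16.4 ML/d = 0.1898 m³/s.
After complete mixing, C₀ = (0.1898·47 + 27.2·2.8) / 27.39 = 3.106 mg/L.
Travel time t = 4.6e+04 m / 0.68 m/s = 6.765e+04 s = 0.783 d.
C = 3.106·exp(−0.21·0.783) = 3.106·0.8484 = 2.635 mg/L.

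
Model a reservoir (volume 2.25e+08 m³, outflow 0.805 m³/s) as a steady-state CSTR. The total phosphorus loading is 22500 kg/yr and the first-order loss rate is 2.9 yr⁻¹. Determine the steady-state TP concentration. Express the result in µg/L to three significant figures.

Outflow Q = 0.805 m³/s × 3.156e+07 s/yr = 2.54e+07 m³/yr.
Steady-state CSTR mass balance: W = Q·C + k·V·C, so C = W/(Q + kV).
Q + kV = 2.54e+07 + 2.9·2.25e+08 = 6.779e+08 m³/yr.
C = 22500/6.779e+08 = 3.319e-05 kg/m³ = 0.03319 mg/L = 33.19 µg/L.

33.2 µg/L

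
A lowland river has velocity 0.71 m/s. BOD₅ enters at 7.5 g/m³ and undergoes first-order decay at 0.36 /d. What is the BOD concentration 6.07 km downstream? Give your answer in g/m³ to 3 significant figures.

7.24 g/m³

Travel time t = 6.07 km / 0.71 m/s = 6070/0.71 = 8549 s = 0.09895 d.
First-order decay: C = 7.5·exp(−0.36·0.09895) = 7.5·0.965 = 7.238 g/m³.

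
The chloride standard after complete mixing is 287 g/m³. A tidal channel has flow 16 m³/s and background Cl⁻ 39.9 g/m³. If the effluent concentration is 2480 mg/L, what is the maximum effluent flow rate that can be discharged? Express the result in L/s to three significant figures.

Mass balance at complete mixing: C_std·(Q_w + Q_r) = Q_w·C_e + Q_r·C_b.
Rearranging, Q_w = Q_r·(C_std − C_b)/(C_e − C_std) = 16·(287 − 39.9) / (2480 − 287) = 1.803 m³/s.
= 1803 L/s.

1800 L/s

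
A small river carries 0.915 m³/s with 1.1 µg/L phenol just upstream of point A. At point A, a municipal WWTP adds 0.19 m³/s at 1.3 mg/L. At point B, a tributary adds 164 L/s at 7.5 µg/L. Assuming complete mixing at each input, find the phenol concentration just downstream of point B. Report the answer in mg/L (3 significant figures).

0.196 mg/L

1.1 µg/L = 0.0011 mg/L.
After input A: C = (0.915·0.0011 + 0.19·1.3) / 1.105 = 0.2244 mg/L.
164 L/s = 0.164 m³/s.
7.5 µg/L = 0.0075 mg/L.
After input B: C = (1.105·0.2244 + 0.164·0.0075) / 1.269 = 0.1964 mg/L.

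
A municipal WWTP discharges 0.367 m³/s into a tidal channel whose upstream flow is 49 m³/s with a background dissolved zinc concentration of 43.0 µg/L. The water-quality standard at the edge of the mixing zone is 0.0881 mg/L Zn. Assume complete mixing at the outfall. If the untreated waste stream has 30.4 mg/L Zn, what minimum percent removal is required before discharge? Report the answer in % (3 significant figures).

79.9 %

43.0 µg/L = 0.043 mg/L.
Mass balance: 0.0881·49.37 = 0.367·Cₑ + 49·0.043.
Cₑ = (4.349 − 2.107) / 0.367 = 6.11 mg/L.
Required removal = 1 − 6.11/30.4 = 79.9 %.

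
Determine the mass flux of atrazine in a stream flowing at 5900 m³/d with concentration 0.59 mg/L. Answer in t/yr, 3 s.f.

5900 m³/d = 0.06829 m³/s.
Mass flux = Q·C = 0.06829 m³/s × 0.59 g/m³ = 0.04029 g/s.
= 0.04029 g/s × 31.56 = 1.271 t/yr.

1.27 t/yr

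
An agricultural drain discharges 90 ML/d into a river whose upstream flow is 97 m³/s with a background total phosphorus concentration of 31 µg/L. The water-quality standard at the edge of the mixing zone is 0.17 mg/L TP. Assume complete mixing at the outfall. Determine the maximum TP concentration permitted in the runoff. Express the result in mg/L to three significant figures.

13.1 mg/L

90 ML/d = 1.042 m³/s.
31 µg/L = 0.031 mg/L.
Mass balance: 0.17·98.04 = 1.042·Cₑ + 97·0.031.
Cₑ = (16.67 − 3.007) / 1.042 = 13.11 mg/L.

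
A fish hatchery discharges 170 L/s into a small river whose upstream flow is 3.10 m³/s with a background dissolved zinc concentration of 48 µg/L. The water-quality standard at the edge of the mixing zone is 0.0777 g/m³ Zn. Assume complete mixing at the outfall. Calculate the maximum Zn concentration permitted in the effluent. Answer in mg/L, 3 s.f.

0.619 mg/L

170 L/s = 0.17 m³/s.
48 µg/L = 0.048 mg/L.
Mass balance: 0.0777·3.27 = 0.17·Cₑ + 3.1·0.048.
Cₑ = (0.2541 − 0.1488) / 0.17 = 0.6193 mg/L.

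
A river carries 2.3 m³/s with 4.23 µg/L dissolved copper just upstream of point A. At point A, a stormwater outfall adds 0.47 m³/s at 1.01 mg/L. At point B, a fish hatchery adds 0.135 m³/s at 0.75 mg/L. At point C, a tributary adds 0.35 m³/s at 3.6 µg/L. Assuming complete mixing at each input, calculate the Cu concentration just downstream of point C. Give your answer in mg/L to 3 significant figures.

0.180 mg/L

4.23 µg/L = 0.00423 mg/L.
After input A: C = (2.3·0.00423 + 0.47·1.01) / 2.77 = 0.1749 mg/L.
After input B: C = (2.77·0.1749 + 0.135·0.75) / 2.905 = 0.2016 mg/L.
3.6 µg/L = 0.0036 mg/L.
After input C: C = (2.905·0.2016 + 0.35·0.0036) / 3.255 = 0.1803 mg/L.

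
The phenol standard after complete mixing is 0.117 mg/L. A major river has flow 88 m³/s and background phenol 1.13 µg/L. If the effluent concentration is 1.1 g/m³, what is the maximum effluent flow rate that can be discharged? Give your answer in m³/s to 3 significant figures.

10.4 m³/s

1.13 µg/L = 0.00113 mg/L.
Mass balance at complete mixing: C_std·(Q_w + Q_r) = Q_w·C_e + Q_r·C_b.
Rearranging, Q_w = Q_r·(C_std − C_b)/(C_e − C_std) = 88·(0.117 − 0.00113) / (1.1 − 0.117) = 10.37 m³/s.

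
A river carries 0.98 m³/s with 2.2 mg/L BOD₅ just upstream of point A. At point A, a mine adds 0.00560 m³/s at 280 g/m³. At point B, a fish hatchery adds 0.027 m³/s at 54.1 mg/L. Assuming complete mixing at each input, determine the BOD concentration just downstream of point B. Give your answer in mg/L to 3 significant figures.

5.12 mg/L

After input A: C = (0.98·2.2 + 0.0056·280) / 0.9856 = 3.778 mg/L.
After input B: C = (0.9856·3.778 + 0.027·54.1) / 1.013 = 5.12 mg/L.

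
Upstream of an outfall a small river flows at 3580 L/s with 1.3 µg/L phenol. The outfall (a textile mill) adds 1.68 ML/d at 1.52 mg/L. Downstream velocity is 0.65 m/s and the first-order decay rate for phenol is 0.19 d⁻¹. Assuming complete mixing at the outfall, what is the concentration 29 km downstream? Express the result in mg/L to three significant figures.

1.68 ML/d = 0.01944 m³/s.
3580 L/s = 3.58 m³/s.
1.3 µg/L = 0.0013 mg/L.
After complete mixing, C₀ = (0.01944·1.52 + 3.58·0.0013) / 3.599 = 0.009504 mg/L.
Travel time t = 2.9e+04 m / 0.65 m/s = 4.462e+04 s = 0.5164 d.
C = 0.009504·exp(−0.19·0.5164) = 0.009504·0.9065 = 0.008616 mg/L.

0.00862 mg/L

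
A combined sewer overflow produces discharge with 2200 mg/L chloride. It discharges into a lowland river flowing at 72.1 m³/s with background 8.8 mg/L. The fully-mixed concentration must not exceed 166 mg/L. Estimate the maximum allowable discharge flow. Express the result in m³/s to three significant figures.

Mass balance at complete mixing: C_std·(Q_w + Q_r) = Q_w·C_e + Q_r·C_b.
Rearranging, Q_w = Q_r·(C_std − C_b)/(C_e − C_std) = 72.1·(166 − 8.8) / (2200 − 166) = 5.572 m³/s.

5.57 m³/s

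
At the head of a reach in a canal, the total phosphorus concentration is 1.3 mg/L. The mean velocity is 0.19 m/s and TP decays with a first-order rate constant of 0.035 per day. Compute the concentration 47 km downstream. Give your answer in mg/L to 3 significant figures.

1.18 mg/L

Travel time t = 47 km / 0.19 m/s = 4.7e+04/0.19 = 2.474e+05 s = 2.863 d.
First-order decay: C = 1.3·exp(−0.035·2.863) = 1.3·0.9047 = 1.176 mg/L.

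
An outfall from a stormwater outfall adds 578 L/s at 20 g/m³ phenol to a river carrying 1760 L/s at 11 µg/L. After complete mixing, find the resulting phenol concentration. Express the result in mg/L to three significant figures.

4.95 mg/L

578 L/s = 0.578 m³/s.
1760 L/s = 1.76 m³/s.
11 µg/L = 0.011 mg/L.
Flow-weighted mixing gives C = (0.578·20 + 1.76·0.011) / (0.578 + 1.76) = 11.58/2.338 = 4.953 mg/L.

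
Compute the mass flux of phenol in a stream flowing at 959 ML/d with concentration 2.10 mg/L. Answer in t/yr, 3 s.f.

959 ML/d = 11.1 m³/s.
Mass flux = Q·C = 11.1 m³/s × 2.1 g/m³ = 23.31 g/s.
= 23.31 g/s × 31.56 = 735.6 t/yr.

736 t/yr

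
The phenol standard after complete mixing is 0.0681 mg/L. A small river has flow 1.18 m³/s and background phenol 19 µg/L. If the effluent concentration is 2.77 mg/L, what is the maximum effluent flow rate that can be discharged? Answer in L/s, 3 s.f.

21.4 L/s

19 µg/L = 0.019 mg/L.
Mass balance at complete mixing: C_std·(Q_w + Q_r) = Q_w·C_e + Q_r·C_b.
Rearranging, Q_w = Q_r·(C_std − C_b)/(C_e − C_std) = 1.18·(0.0681 − 0.019) / (2.77 − 0.0681) = 0.02144 m³/s.
= 21.44 L/s.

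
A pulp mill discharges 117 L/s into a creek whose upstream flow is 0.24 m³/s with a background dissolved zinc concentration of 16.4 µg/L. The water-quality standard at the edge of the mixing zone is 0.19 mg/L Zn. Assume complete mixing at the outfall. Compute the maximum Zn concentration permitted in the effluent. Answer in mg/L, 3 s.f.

0.546 mg/L

117 L/s = 0.117 m³/s.
16.4 µg/L = 0.0164 mg/L.
Mass balance: 0.19·0.357 = 0.117·Cₑ + 0.24·0.0164.
Cₑ = (0.06783 − 0.003936) / 0.117 = 0.5461 mg/L.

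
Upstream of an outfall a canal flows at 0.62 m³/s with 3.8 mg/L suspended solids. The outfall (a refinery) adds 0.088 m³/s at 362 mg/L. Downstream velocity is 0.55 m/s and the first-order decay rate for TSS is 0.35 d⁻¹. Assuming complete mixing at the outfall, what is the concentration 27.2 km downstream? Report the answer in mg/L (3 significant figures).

After complete mixing, C₀ = (0.088·362 + 0.62·3.8) / 0.708 = 48.32 mg/L.
Travel time t = 2.72e+04 m / 0.55 m/s = 4.945e+04 s = 0.5724 d.
C = 48.32·exp(−0.35·0.5724) = 48.32·0.8185 = 39.55 mg/L.

39.5 mg/L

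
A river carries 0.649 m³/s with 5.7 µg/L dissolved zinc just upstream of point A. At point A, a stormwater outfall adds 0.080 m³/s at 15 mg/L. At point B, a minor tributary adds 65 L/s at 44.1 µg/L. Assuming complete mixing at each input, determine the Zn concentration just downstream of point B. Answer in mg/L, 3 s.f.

5.7 µg/L = 0.0057 mg/L.
After input A: C = (0.649·0.0057 + 0.08·15) / 0.729 = 1.651 mg/L.
65 L/s = 0.065 m³/s.
44.1 µg/L = 0.0441 mg/L.
After input B: C = (0.729·1.651 + 0.065·0.0441) / 0.794 = 1.52 mg/L.

1.52 mg/L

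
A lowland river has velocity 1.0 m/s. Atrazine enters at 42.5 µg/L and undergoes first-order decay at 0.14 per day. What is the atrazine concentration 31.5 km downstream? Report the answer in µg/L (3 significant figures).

40.4 µg/L

Travel time t = 31.5 km / 1.0 m/s = 3.15e+04/1.0 = 3.15e+04 s = 0.3646 d.
First-order decay: C = 42.5·exp(−0.14·0.3646) = 42.5·0.9502 = 40.39 µg/L.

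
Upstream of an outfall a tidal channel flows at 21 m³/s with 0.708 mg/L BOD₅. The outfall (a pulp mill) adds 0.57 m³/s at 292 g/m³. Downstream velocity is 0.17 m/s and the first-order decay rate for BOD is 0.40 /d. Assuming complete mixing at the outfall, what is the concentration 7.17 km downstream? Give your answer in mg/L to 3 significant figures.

After complete mixing, C₀ = (0.57·292 + 21·0.708) / 21.57 = 8.406 mg/L.
Travel time t = 7170 m / 0.17 m/s = 4.218e+04 s = 0.4882 d.
C = 8.406·exp(−0.40·0.4882) = 8.406·0.8226 = 6.915 mg/L.

6.91 mg/L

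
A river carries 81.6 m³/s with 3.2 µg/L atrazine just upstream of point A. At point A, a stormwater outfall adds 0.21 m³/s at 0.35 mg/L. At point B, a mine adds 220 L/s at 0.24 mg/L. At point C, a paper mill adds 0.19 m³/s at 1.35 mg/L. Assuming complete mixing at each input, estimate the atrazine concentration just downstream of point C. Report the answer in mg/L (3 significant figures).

3.2 µg/L = 0.0032 mg/L.
After input A: C = (81.6·0.0032 + 0.21·0.35) / 81.81 = 0.00409 mg/L.
220 L/s = 0.22 m³/s.
After input B: C = (81.81·0.00409 + 0.22·0.24) / 82.03 = 0.004723 mg/L.
After input C: C = (82.03·0.004723 + 0.19·1.35) / 82.22 = 0.007832 mg/L.

0.00783 mg/L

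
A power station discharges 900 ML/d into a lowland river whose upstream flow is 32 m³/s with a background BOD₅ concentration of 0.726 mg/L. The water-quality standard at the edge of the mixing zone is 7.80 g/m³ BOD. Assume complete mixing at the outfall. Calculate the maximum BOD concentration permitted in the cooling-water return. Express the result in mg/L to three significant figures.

29.5 mg/L

900 ML/d = 10.42 m³/s.
Mass balance: 7.8·42.42 = 10.42·Cₑ + 32·0.726.
Cₑ = (330.8 − 23.23) / 10.42 = 29.53 mg/L.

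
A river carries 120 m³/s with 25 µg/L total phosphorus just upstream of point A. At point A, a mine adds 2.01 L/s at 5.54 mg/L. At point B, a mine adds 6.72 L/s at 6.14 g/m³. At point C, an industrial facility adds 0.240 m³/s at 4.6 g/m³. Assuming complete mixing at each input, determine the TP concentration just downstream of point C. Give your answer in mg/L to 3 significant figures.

0.0346 mg/L

25 µg/L = 0.025 mg/L.
2.01 L/s = 0.00201 m³/s.
After input A: C = (120·0.025 + 0.00201·5.54) / 120 = 0.02509 mg/L.
6.72 L/s = 0.00672 m³/s.
After input B: C = (120·0.02509 + 0.00672·6.14) / 120 = 0.02543 mg/L.
After input C: C = (120·0.02543 + 0.24·4.6) / 120.2 = 0.03456 mg/L.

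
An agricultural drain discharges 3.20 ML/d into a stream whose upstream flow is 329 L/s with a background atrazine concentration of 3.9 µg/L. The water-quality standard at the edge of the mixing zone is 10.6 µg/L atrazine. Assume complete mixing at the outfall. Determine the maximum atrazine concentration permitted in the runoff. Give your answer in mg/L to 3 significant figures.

3.20 ML/d = 0.03704 m³/s.
329 L/s = 0.329 m³/s.
3.9 µg/L = 0.0039 mg/L.
10.6 µg/L = 0.0106 mg/L.
Mass balance: 0.0106·0.366 = 0.03704·Cₑ + 0.329·0.0039.
Cₑ = (0.00388 − 0.001283) / 0.03704 = 0.07012 mg/L.

0.0701 mg/L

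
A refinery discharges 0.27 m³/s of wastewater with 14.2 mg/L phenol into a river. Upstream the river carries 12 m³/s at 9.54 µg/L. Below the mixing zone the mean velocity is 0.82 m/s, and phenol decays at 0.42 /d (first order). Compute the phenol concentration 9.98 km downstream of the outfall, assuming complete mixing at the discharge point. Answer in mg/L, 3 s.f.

9.54 µg/L = 0.00954 mg/L.
After complete mixing, C₀ = (0.27·14.2 + 12·0.00954) / 12.27 = 0.3218 mg/L.
Travel time t = 9980 m / 0.82 m/s = 1.217e+04 s = 0.1409 d.
C = 0.3218·exp(−0.42·0.1409) = 0.3218·0.9426 = 0.3033 mg/L.

0.303 mg/L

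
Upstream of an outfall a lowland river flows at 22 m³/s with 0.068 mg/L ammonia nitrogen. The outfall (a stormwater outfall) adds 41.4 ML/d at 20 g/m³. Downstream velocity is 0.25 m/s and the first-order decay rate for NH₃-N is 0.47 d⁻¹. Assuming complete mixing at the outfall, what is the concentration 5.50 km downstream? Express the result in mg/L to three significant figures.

0.437 mg/L

41.4 ML/d = 0.4792 m³/s.
After complete mixing, C₀ = (0.4792·20 + 22·0.068) / 22.48 = 0.4929 mg/L.
Travel time t = 5500 m / 0.25 m/s = 2.2e+04 s = 0.2546 d.
C = 0.4929·exp(−0.47·0.2546) = 0.4929·0.8872 = 0.4373 mg/L.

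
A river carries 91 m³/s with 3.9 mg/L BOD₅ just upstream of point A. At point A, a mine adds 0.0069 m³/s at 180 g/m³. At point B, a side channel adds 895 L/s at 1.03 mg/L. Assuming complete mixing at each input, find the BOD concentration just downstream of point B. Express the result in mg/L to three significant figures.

3.89 mg/L

After input A: C = (91·3.9 + 0.0069·180) / 91.01 = 3.913 mg/L.
895 L/s = 0.895 m³/s.
After input B: C = (91.01·3.913 + 0.895·1.03) / 91.9 = 3.885 mg/L.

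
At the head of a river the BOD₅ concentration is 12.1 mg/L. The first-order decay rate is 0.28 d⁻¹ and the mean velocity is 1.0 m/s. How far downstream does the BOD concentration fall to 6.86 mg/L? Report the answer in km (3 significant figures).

175 km

From C = C₀·e^(−kt), t = ln(C₀/C)/k = ln(12.1/6.86)/0.28 = 0.5675/0.28 = 2.027 d.
Distance = v·t = 1.0 m/s × 1.751e+05 s = 1.751e+05 m = 175.1 km.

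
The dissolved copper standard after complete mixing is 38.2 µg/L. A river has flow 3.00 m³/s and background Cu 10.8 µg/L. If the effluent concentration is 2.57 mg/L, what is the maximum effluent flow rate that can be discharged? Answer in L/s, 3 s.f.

32.5 L/s

10.8 µg/L = 0.0108 mg/L.
38.2 µg/L = 0.0382 mg/L.
Mass balance at complete mixing: C_std·(Q_w + Q_r) = Q_w·C_e + Q_r·C_b.
Rearranging, Q_w = Q_r·(C_std − C_b)/(C_e − C_std) = 3.00·(0.0382 − 0.0108) / (2.57 − 0.0382) = 0.03247 m³/s.
= 32.47 L/s.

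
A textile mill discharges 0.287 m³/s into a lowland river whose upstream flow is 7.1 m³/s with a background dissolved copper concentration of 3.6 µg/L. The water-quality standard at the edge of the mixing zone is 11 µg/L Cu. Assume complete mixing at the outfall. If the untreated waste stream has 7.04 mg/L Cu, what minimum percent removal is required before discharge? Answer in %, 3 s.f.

3.6 µg/L = 0.0036 mg/L.
11 µg/L = 0.011 mg/L.
Mass balance: 0.011·7.387 = 0.287·Cₑ + 7.1·0.0036.
Cₑ = (0.08126 − 0.02556) / 0.287 = 0.1941 mg/L.
Required removal = 1 − 0.1941/7.04 = 97.24 %.

97.2 %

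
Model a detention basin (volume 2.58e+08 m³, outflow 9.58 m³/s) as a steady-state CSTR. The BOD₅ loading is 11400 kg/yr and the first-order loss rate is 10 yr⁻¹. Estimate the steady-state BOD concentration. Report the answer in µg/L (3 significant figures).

Outflow Q = 9.58 m³/s × 3.156e+07 s/yr = 3.023e+08 m³/yr.
Steady-state CSTR mass balance: W = Q·C + k·V·C, so C = W/(Q + kV).
Q + kV = 3.023e+08 + 10·2.58e+08 = 2.882e+09 m³/yr.
C = 11400/2.882e+09 = 3.955e-06 kg/m³ = 0.003955 mg/L = 3.955 µg/L.

3.96 µg/L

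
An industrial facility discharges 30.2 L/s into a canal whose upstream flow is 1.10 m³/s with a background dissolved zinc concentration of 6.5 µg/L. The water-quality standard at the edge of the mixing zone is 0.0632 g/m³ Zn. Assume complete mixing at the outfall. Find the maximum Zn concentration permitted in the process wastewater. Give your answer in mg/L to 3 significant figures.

2.13 mg/L

30.2 L/s = 0.0302 m³/s.
6.5 µg/L = 0.0065 mg/L.
Mass balance: 0.0632·1.13 = 0.0302·Cₑ + 1.1·0.0065.
Cₑ = (0.07143 − 0.00715) / 0.0302 = 2.128 mg/L.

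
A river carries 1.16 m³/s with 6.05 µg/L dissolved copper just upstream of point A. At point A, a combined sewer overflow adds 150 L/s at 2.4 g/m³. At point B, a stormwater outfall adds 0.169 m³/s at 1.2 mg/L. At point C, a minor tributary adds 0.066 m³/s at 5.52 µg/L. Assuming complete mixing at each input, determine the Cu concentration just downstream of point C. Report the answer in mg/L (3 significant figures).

0.369 mg/L

6.05 µg/L = 0.00605 mg/L.
150 L/s = 0.15 m³/s.
After input A: C = (1.16·0.00605 + 0.15·2.4) / 1.31 = 0.2802 mg/L.
After input B: C = (1.31·0.2802 + 0.169·1.2) / 1.479 = 0.3853 mg/L.
5.52 µg/L = 0.00552 mg/L.
After input C: C = (1.479·0.3853 + 0.066·0.00552) / 1.545 = 0.3691 mg/L.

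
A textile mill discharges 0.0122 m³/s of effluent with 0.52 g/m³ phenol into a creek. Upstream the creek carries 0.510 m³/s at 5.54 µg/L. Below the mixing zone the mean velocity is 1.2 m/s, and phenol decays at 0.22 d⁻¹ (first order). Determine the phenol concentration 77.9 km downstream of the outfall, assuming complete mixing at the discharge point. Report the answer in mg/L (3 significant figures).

0.0149 mg/L

5.54 µg/L = 0.00554 mg/L.
After complete mixing, C₀ = (0.0122·0.52 + 0.51·0.00554) / 0.5222 = 0.01756 mg/L.
Travel time t = 7.79e+04 m / 1.2 m/s = 6.492e+04 s = 0.7514 d.
C = 0.01756·exp(−0.22·0.7514) = 0.01756·0.8476 = 0.01488 mg/L.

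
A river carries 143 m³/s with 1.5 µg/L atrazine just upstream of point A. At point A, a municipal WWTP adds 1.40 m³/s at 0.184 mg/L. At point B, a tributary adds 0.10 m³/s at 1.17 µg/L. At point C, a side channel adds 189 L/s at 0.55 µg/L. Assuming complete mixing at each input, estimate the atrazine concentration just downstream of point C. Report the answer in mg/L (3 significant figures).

0.00326 mg/L

1.5 µg/L = 0.0015 mg/L.
After input A: C = (143·0.0015 + 1.4·0.184) / 144.4 = 0.003269 mg/L.
1.17 µg/L = 0.00117 mg/L.
After input B: C = (144.4·0.003269 + 0.1·0.00117) / 144.5 = 0.003268 mg/L.
189 L/s = 0.189 m³/s.
0.55 µg/L = 0.00055 mg/L.
After input C: C = (144.5·0.003268 + 0.189·0.00055) / 144.7 = 0.003264 mg/L.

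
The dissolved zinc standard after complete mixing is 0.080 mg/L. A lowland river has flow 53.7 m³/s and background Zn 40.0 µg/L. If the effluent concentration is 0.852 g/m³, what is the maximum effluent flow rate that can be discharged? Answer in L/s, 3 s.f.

40.0 µg/L = 0.04 mg/L.
Mass balance at complete mixing: C_std·(Q_w + Q_r) = Q_w·C_e + Q_r·C_b.
Rearranging, Q_w = Q_r·(C_std − C_b)/(C_e − C_std) = 53.7·(0.08 − 0.04) / (0.852 − 0.08) = 2.782 m³/s.
= 2782 L/s.

2780 L/s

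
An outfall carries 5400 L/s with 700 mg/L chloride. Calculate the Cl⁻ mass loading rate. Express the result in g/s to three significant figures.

5400 L/s = 5.4 m³/s.
Mass flux = Q·C = 5.4 m³/s × 700 g/m³ = 3780 g/s.

3780 g/s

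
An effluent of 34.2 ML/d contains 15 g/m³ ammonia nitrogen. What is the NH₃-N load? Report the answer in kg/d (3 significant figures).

513 kg/d

34.2 ML/d = 0.3958 m³/s.
Mass flux = Q·C = 0.3958 m³/s × 15 g/m³ = 5.938 g/s.
= 5.938 g/s × 86.4 = 513 kg/d.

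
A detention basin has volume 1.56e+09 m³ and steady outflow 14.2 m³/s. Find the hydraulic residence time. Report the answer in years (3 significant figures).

3.48 yr

Q = 14.2 m³/s × 3.156e+07 s/yr = 4.481e+08 m³/yr.
Hydraulic residence time τ = V/Q = 1.56e+09/4.481e+08 = 3.481 yr.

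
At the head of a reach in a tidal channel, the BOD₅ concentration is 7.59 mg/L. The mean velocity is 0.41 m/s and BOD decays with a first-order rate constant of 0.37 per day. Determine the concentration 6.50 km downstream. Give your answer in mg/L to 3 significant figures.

Travel time t = 6.50 km / 0.41 m/s = 6500/0.41 = 1.585e+04 s = 0.1835 d.
First-order decay: C = 7.59·exp(−0.37·0.1835) = 7.59·0.9344 = 7.092 mg/L.

7.09 mg/L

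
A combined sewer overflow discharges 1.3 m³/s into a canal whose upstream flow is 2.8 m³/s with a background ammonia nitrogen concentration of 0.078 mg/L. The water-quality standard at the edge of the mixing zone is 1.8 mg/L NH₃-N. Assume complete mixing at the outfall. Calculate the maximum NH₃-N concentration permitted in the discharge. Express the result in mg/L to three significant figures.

Mass balance: 1.8·4.1 = 1.3·Cₑ + 2.8·0.078.
Cₑ = (7.38 − 0.2184) / 1.3 = 5.509 mg/L.

5.51 mg/L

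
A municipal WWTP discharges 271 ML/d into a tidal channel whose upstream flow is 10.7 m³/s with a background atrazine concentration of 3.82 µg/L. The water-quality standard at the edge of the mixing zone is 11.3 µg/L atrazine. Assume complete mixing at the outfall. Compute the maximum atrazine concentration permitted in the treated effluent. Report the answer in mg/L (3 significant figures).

0.0368 mg/L

271 ML/d = 3.137 m³/s.
3.82 µg/L = 0.00382 mg/L.
11.3 µg/L = 0.0113 mg/L.
Mass balance: 0.0113·13.84 = 3.137·Cₑ + 10.7·0.00382.
Cₑ = (0.1564 − 0.04087) / 3.137 = 0.03682 mg/L.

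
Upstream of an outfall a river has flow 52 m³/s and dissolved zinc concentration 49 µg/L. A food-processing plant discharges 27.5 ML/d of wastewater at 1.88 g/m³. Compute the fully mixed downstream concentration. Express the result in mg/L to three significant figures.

27.5 ML/d = 0.3183 m³/s.
49 µg/L = 0.049 mg/L.
Flow-weighted mixing gives C = (0.3183·1.88 + 52·0.049) / (0.3183 + 52) = 3.146/52.32 = 0.06014 mg/L.

0.0601 mg/L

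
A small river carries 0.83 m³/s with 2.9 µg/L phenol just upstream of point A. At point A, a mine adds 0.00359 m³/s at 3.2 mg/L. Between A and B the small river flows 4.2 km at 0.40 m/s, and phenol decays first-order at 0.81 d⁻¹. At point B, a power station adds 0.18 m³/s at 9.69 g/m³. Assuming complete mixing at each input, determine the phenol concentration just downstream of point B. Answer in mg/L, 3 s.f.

1.73 mg/L

2.9 µg/L = 0.0029 mg/L.
After input A: C = (0.83·0.0029 + 0.00359·3.2) / 0.8336 = 0.01667 mg/L.
Over the 4.2 km reach to input B (t = 1.05e+04 s = 0.1215 d), decay gives C = 0.01667·exp(−0.81·0.1215) = 0.01511 mg/L.
After input B: C = (0.8336·0.01511 + 0.18·9.69) / 1.014 = 1.733 mg/L.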